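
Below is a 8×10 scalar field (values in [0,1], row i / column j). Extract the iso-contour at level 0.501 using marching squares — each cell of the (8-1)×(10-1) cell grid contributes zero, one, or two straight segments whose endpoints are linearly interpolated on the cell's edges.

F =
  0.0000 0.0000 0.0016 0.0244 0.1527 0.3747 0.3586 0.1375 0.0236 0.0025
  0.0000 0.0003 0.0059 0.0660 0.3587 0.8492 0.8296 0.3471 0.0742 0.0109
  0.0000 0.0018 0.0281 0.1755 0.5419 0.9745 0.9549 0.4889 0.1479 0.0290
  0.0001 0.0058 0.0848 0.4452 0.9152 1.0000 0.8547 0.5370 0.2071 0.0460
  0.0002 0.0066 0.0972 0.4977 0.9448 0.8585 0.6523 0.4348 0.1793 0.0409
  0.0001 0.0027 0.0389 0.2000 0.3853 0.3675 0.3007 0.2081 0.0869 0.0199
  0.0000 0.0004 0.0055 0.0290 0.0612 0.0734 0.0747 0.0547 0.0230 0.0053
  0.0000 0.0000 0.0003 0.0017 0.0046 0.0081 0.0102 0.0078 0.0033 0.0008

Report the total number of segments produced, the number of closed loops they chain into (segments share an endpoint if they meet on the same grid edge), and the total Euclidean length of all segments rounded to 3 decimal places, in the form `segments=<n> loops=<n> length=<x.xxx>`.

cell (0,4): code 0100 → (0.266,5.000)–(1.000,4.290)
cell (0,5): code 1100 → (0.302,6.000)–(0.266,5.000)
cell (0,6): code 1000 → (1.000,6.681)–(0.302,6.000)
cell (1,3): code 0100 → (1.777,4.000)–(2.000,3.888)
cell (1,4): code 1110 → (1.000,4.290)–(1.777,4.000)
cell (1,6): code 1001 → (2.000,6.974)–(1.000,6.681)
cell (2,3): code 0110 → (2.000,3.888)–(3.000,3.119)
cell (2,6): code 1101 → (2.252,7.000)–(2.000,6.974)
cell (2,7): code 1000 → (3.000,7.109)–(2.252,7.000)
cell (3,3): code 0110 → (3.000,3.119)–(4.000,3.007)
cell (3,6): code 1011 → (4.000,6.696)–(3.352,7.000)
cell (3,7): code 0001 → (3.352,7.000)–(3.000,7.109)
cell (4,3): code 0010 → (4.000,3.007)–(4.793,4.000)
cell (4,4): code 0011 → (4.793,4.000)–(4.728,5.000)
cell (4,5): code 0011 → (4.728,5.000)–(4.430,6.000)
cell (4,6): code 0001 → (4.430,6.000)–(4.000,6.696)
total: 16 segments, chained into 1 closed loop(s), length Σ = 13.613297

segments=16 loops=1 length=13.613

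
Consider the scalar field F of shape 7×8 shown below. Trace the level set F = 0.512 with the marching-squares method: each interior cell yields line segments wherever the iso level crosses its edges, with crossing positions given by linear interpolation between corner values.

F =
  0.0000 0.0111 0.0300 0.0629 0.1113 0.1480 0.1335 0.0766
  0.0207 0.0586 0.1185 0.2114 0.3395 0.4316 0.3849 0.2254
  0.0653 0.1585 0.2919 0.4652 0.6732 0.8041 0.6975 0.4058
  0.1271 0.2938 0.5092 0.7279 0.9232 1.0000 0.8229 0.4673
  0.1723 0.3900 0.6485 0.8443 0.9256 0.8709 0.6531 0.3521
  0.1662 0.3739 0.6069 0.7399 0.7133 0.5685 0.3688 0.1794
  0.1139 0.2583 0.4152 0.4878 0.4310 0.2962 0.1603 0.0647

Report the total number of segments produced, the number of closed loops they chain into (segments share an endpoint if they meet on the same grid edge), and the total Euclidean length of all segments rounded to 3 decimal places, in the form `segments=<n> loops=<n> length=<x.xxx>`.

segments=18 loops=1 length=15.438

cell (1,3): code 0100 → (1.517,4.000)–(2.000,3.225)
cell (1,4): code 1100 → (1.216,5.000)–(1.517,4.000)
cell (1,5): code 1100 → (1.407,6.000)–(1.216,5.000)
cell (1,6): code 1000 → (2.000,6.636)–(1.407,6.000)
cell (2,2): code 0100 → (2.178,3.000)–(3.000,2.013)
cell (2,3): code 1110 → (2.000,3.225)–(2.178,3.000)
cell (2,6): code 1001 → (3.000,6.874)–(2.000,6.636)
cell (3,1): code 0100 → (3.020,2.000)–(4.000,1.472)
cell (3,2): code 1110 → (3.000,2.013)–(3.020,2.000)
cell (3,6): code 1001 → (4.000,6.469)–(3.000,6.874)
cell (4,1): code 0110 → (4.000,1.472)–(5.000,1.593)
cell (4,5): code 1011 → (5.000,5.283)–(4.496,6.000)
cell (4,6): code 0001 → (4.496,6.000)–(4.000,6.469)
cell (5,1): code 0010 → (5.000,1.593)–(5.495,2.000)
cell (5,2): code 0011 → (5.495,2.000)–(5.904,3.000)
cell (5,3): code 0011 → (5.904,3.000)–(5.713,4.000)
cell (5,4): code 0011 → (5.713,4.000)–(5.207,5.000)
cell (5,5): code 0001 → (5.207,5.000)–(5.000,5.283)
total: 18 segments, chained into 1 closed loop(s), length Σ = 15.438140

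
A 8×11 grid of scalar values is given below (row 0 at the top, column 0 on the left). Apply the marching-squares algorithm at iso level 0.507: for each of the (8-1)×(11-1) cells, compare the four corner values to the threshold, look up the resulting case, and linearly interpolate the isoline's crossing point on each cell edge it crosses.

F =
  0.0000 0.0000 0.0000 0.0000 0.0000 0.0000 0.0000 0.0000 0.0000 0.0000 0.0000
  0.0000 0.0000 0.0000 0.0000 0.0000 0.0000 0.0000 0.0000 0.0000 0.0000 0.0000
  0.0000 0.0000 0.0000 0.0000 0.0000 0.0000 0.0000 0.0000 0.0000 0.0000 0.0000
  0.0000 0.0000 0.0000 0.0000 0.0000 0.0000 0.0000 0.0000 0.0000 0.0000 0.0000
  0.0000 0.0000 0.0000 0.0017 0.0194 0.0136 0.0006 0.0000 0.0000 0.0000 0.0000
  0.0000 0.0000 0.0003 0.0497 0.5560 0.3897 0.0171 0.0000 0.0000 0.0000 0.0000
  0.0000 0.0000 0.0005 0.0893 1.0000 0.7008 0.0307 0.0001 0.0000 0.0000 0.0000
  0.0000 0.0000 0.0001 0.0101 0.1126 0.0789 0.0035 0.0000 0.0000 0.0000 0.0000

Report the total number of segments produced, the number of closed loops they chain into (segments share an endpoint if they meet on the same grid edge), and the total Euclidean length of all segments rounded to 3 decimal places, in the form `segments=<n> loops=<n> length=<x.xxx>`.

segments=8 loops=1 length=5.253

cell (4,3): code 0100 → (4.909,4.000)–(5.000,3.903)
cell (4,4): code 1000 → (5.000,4.295)–(4.909,4.000)
cell (5,3): code 0110 → (5.000,3.903)–(6.000,3.459)
cell (5,4): code 1101 → (5.377,5.000)–(5.000,4.295)
cell (5,5): code 1000 → (6.000,5.289)–(5.377,5.000)
cell (6,3): code 0010 → (6.000,3.459)–(6.556,4.000)
cell (6,4): code 0011 → (6.556,4.000)–(6.312,5.000)
cell (6,5): code 0001 → (6.312,5.000)–(6.000,5.289)
total: 8 segments, chained into 1 closed loop(s), length Σ = 5.252676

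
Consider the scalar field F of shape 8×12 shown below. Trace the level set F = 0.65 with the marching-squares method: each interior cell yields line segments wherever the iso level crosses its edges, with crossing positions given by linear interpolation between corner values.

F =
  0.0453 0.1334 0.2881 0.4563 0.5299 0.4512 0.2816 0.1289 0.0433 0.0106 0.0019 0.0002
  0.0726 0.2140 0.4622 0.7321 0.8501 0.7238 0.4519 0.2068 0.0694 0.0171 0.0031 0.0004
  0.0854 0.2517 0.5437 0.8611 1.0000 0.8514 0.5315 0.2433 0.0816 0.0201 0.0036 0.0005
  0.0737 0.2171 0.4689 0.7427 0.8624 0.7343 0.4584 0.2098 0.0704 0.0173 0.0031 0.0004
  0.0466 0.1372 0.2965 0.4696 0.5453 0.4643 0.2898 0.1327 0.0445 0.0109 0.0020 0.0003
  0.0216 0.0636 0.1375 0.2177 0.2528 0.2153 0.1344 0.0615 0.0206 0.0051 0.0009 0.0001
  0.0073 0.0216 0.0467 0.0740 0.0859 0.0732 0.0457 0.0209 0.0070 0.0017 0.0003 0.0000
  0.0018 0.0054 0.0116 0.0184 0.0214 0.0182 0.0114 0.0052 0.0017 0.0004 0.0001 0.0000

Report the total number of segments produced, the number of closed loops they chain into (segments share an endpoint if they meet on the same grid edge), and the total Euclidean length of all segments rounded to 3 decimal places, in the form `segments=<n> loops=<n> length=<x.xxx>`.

segments=12 loops=1 length=10.182

cell (0,2): code 0100 → (0.702,3.000)–(1.000,2.696)
cell (0,3): code 1100 → (0.375,4.000)–(0.702,3.000)
cell (0,4): code 1100 → (0.729,5.000)–(0.375,4.000)
cell (0,5): code 1000 → (1.000,5.271)–(0.729,5.000)
cell (1,2): code 0110 → (1.000,2.696)–(2.000,2.335)
cell (1,5): code 1001 → (2.000,5.630)–(1.000,5.271)
cell (2,2): code 0110 → (2.000,2.335)–(3.000,2.661)
cell (2,5): code 1001 → (3.000,5.306)–(2.000,5.630)
cell (3,2): code 0010 → (3.000,2.661)–(3.339,3.000)
cell (3,3): code 0011 → (3.339,3.000)–(3.670,4.000)
cell (3,4): code 0011 → (3.670,4.000)–(3.312,5.000)
cell (3,5): code 0001 → (3.312,5.000)–(3.000,5.306)
total: 12 segments, chained into 1 closed loop(s), length Σ = 10.181956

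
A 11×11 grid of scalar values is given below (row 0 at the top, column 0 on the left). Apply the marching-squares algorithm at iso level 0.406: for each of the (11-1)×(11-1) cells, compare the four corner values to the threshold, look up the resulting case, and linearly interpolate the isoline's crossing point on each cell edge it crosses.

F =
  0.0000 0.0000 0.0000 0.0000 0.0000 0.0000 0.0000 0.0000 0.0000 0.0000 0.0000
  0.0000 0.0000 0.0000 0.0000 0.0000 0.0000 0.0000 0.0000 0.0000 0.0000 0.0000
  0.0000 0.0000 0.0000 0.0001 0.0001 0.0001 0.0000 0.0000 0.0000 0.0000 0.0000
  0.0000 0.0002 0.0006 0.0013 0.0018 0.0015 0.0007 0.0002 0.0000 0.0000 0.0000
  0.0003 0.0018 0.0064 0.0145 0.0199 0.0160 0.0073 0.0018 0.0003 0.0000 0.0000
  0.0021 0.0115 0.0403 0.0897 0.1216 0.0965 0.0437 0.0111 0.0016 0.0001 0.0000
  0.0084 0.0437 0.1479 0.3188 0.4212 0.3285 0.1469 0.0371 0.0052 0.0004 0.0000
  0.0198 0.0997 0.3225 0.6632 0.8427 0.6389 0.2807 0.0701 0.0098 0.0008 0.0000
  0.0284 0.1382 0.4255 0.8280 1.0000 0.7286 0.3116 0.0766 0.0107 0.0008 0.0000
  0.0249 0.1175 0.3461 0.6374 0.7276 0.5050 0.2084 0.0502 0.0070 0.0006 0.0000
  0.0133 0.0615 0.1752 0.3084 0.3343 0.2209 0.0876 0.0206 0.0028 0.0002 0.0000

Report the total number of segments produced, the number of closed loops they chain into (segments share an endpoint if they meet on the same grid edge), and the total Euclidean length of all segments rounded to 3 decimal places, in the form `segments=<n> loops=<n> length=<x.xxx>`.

segments=16 loops=1 length=11.984

cell (5,3): code 0100 → (5.949,4.000)–(6.000,3.852)
cell (5,4): code 1000 → (6.000,4.164)–(5.949,4.000)
cell (6,2): code 0100 → (6.253,3.000)–(7.000,2.245)
cell (6,3): code 1110 → (6.000,3.852)–(6.253,3.000)
cell (6,4): code 1101 → (6.250,5.000)–(6.000,4.164)
cell (6,5): code 1000 → (7.000,5.650)–(6.250,5.000)
cell (7,1): code 0100 → (7.811,2.000)–(8.000,1.932)
cell (7,2): code 1110 → (7.000,2.245)–(7.811,2.000)
cell (7,5): code 1001 → (8.000,5.774)–(7.000,5.650)
cell (8,1): code 0010 → (8.000,1.932)–(8.246,2.000)
cell (8,2): code 0111 → (8.246,2.000)–(9.000,2.206)
cell (8,5): code 1001 → (9.000,5.334)–(8.000,5.774)
cell (9,2): code 0010 → (9.000,2.206)–(9.703,3.000)
cell (9,3): code 0011 → (9.703,3.000)–(9.818,4.000)
cell (9,4): code 0011 → (9.818,4.000)–(9.348,5.000)
cell (9,5): code 0001 → (9.348,5.000)–(9.000,5.334)
total: 16 segments, chained into 1 closed loop(s), length Σ = 11.983641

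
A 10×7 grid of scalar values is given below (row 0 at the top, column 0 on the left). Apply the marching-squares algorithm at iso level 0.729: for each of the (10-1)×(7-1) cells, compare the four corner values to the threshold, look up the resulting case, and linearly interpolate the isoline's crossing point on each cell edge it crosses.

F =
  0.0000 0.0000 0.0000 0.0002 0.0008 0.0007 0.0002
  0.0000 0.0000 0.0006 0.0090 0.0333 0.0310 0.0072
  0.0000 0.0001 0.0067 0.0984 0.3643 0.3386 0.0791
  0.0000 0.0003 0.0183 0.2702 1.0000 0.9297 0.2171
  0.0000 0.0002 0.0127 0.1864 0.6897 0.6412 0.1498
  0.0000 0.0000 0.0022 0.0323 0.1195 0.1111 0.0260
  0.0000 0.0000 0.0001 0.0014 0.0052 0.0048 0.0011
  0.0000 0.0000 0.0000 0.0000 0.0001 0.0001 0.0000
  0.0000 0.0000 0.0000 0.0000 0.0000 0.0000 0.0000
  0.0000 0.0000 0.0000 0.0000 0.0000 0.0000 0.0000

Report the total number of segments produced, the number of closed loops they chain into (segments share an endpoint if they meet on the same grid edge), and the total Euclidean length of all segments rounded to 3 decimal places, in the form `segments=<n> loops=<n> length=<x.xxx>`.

cell (2,3): code 0100 → (2.574,4.000)–(3.000,3.629)
cell (2,4): code 1100 → (2.660,5.000)–(2.574,4.000)
cell (2,5): code 1000 → (3.000,5.282)–(2.660,5.000)
cell (3,3): code 0010 → (3.000,3.629)–(3.873,4.000)
cell (3,4): code 0011 → (3.873,4.000)–(3.696,5.000)
cell (3,5): code 0001 → (3.696,5.000)–(3.000,5.282)
total: 6 segments, chained into 1 closed loop(s), length Σ = 4.725447

segments=6 loops=1 length=4.725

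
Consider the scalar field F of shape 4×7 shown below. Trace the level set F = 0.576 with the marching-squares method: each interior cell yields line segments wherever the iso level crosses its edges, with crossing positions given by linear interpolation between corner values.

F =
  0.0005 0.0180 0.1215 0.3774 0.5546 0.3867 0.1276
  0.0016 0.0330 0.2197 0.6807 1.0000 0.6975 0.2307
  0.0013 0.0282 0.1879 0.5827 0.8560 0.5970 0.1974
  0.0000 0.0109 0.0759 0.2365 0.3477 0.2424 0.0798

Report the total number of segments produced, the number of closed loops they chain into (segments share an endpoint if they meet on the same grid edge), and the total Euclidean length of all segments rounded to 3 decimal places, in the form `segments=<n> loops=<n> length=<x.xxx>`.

cell (0,2): code 0100 → (0.655,3.000)–(1.000,2.773)
cell (0,3): code 1100 → (0.048,4.000)–(0.655,3.000)
cell (0,4): code 1100 → (0.609,5.000)–(0.048,4.000)
cell (0,5): code 1000 → (1.000,5.260)–(0.609,5.000)
cell (1,2): code 0110 → (1.000,2.773)–(2.000,2.983)
cell (1,5): code 1001 → (2.000,5.053)–(1.000,5.260)
cell (2,2): code 0010 → (2.000,2.983)–(2.019,3.000)
cell (2,3): code 0011 → (2.019,3.000)–(2.551,4.000)
cell (2,4): code 0011 → (2.551,4.000)–(2.059,5.000)
cell (2,5): code 0001 → (2.059,5.000)–(2.000,5.053)
total: 10 segments, chained into 1 closed loop(s), length Σ = 7.594065

segments=10 loops=1 length=7.594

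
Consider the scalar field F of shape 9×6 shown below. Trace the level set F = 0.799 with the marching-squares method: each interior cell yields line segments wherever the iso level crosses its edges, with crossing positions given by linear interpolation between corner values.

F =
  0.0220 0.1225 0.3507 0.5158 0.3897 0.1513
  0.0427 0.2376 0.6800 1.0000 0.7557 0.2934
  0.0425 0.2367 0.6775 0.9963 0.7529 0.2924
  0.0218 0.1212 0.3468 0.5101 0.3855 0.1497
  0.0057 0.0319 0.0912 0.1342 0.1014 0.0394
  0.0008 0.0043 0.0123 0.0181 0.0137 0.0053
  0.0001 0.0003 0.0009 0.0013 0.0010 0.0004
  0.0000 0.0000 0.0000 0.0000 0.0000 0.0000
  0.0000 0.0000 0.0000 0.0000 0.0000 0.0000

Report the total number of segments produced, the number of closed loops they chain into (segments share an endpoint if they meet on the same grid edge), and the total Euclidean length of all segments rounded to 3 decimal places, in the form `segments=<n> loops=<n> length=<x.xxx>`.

segments=6 loops=1 length=5.321

cell (0,2): code 0100 → (0.585,3.000)–(1.000,2.372)
cell (0,3): code 1000 → (1.000,3.823)–(0.585,3.000)
cell (1,2): code 0110 → (1.000,2.372)–(2.000,2.381)
cell (1,3): code 1001 → (2.000,3.811)–(1.000,3.823)
cell (2,2): code 0010 → (2.000,2.381)–(2.406,3.000)
cell (2,3): code 0001 → (2.406,3.000)–(2.000,3.811)
total: 6 segments, chained into 1 closed loop(s), length Σ = 5.321133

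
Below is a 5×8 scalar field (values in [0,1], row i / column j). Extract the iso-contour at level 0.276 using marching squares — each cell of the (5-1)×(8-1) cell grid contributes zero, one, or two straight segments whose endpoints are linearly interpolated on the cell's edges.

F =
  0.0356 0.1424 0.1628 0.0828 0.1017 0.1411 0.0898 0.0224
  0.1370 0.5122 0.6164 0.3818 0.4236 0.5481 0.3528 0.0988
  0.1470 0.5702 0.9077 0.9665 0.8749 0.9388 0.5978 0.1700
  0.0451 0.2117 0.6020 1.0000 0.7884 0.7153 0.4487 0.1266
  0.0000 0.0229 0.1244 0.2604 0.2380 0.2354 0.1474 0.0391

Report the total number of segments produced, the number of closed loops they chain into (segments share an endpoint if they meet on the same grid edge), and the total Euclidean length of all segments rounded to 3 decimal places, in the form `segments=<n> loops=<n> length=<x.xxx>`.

cell (0,0): code 0100 → (0.361,1.000)–(1.000,0.370)
cell (0,1): code 1100 → (0.250,2.000)–(0.361,1.000)
cell (0,2): code 1100 → (0.646,3.000)–(0.250,2.000)
cell (0,3): code 1100 → (0.541,4.000)–(0.646,3.000)
cell (0,4): code 1100 → (0.331,5.000)–(0.541,4.000)
cell (0,5): code 1100 → (0.708,6.000)–(0.331,5.000)
cell (0,6): code 1000 → (1.000,6.302)–(0.708,6.000)
cell (1,0): code 0110 → (1.000,0.370)–(2.000,0.305)
cell (1,6): code 1001 → (2.000,6.752)–(1.000,6.302)
cell (2,0): code 0010 → (2.000,0.305)–(2.821,1.000)
cell (2,1): code 0111 → (2.821,1.000)–(3.000,1.165)
cell (2,6): code 1001 → (3.000,6.536)–(2.000,6.752)
cell (3,1): code 0010 → (3.000,1.165)–(3.683,2.000)
cell (3,2): code 0011 → (3.683,2.000)–(3.979,3.000)
cell (3,3): code 0011 → (3.979,3.000)–(3.931,4.000)
cell (3,4): code 0011 → (3.931,4.000)–(3.915,5.000)
cell (3,5): code 0011 → (3.915,5.000)–(3.573,6.000)
cell (3,6): code 0001 → (3.573,6.000)–(3.000,6.536)
total: 18 segments, chained into 1 closed loop(s), length Σ = 16.900525

segments=18 loops=1 length=16.901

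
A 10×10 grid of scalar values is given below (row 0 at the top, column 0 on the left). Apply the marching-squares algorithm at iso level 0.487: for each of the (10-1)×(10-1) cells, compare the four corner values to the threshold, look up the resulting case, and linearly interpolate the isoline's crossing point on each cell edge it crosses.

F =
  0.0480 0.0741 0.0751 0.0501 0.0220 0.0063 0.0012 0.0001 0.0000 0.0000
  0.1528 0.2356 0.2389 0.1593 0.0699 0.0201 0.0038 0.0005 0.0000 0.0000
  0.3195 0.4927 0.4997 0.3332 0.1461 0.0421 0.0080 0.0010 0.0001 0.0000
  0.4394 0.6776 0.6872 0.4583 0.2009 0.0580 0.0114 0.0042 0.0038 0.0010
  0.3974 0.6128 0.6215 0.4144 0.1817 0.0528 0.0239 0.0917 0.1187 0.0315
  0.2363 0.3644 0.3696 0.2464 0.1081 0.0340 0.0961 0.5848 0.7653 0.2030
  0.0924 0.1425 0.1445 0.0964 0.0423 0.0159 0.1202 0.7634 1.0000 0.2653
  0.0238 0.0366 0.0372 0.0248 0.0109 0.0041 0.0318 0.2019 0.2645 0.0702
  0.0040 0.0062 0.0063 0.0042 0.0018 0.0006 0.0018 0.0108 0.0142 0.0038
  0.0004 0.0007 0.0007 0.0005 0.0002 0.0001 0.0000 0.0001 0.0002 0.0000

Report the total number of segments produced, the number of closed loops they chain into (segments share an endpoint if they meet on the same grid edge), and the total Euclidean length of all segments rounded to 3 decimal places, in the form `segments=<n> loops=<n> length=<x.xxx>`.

segments=18 loops=2 length=15.005

cell (1,0): code 0100 → (1.978,1.000)–(2.000,0.967)
cell (1,1): code 1100 → (1.951,2.000)–(1.978,1.000)
cell (1,2): code 1000 → (2.000,2.076)–(1.951,2.000)
cell (2,0): code 0110 → (2.000,0.967)–(3.000,0.200)
cell (2,2): code 1001 → (3.000,2.875)–(2.000,2.076)
cell (3,0): code 0110 → (3.000,0.200)–(4.000,0.416)
cell (3,2): code 1001 → (4.000,2.649)–(3.000,2.875)
cell (4,0): code 0010 → (4.000,0.416)–(4.506,1.000)
cell (4,1): code 0011 → (4.506,1.000)–(4.534,2.000)
cell (4,2): code 0001 → (4.534,2.000)–(4.000,2.649)
cell (4,6): code 0100 → (4.802,7.000)–(5.000,6.800)
cell (4,7): code 1100 → (4.570,8.000)–(4.802,7.000)
cell (4,8): code 1000 → (5.000,8.495)–(4.570,8.000)
cell (5,6): code 0110 → (5.000,6.800)–(6.000,6.570)
cell (5,8): code 1001 → (6.000,8.698)–(5.000,8.495)
cell (6,6): code 0010 → (6.000,6.570)–(6.492,7.000)
cell (6,7): code 0011 → (6.492,7.000)–(6.697,8.000)
cell (6,8): code 0001 → (6.697,8.000)–(6.000,8.698)
total: 18 segments, chained into 2 closed loop(s), length Σ = 15.004760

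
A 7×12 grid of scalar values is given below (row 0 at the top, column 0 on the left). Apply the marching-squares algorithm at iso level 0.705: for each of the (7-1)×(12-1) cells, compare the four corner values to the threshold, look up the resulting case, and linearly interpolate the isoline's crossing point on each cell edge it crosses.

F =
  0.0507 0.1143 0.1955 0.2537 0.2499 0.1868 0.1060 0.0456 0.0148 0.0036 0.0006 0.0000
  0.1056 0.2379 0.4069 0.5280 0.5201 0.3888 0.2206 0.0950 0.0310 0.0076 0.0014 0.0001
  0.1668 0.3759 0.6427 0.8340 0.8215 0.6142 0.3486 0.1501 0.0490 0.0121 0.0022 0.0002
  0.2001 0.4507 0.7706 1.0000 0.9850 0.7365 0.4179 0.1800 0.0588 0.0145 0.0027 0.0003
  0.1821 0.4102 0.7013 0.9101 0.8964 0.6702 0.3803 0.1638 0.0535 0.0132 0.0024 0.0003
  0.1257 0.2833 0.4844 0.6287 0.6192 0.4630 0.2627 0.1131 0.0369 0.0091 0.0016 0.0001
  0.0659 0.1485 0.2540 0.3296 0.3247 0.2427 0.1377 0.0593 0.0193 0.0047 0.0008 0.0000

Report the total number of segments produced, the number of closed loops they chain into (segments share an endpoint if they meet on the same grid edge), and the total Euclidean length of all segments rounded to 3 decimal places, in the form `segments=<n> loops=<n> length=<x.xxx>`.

segments=14 loops=1 length=10.127

cell (1,2): code 0100 → (1.578,3.000)–(2.000,2.326)
cell (1,3): code 1100 → (1.613,4.000)–(1.578,3.000)
cell (1,4): code 1000 → (2.000,4.562)–(1.613,4.000)
cell (2,1): code 0100 → (2.487,2.000)–(3.000,1.795)
cell (2,2): code 1110 → (2.000,2.326)–(2.487,2.000)
cell (2,4): code 1101 → (2.742,5.000)–(2.000,4.562)
cell (2,5): code 1000 → (3.000,5.099)–(2.742,5.000)
cell (3,1): code 0010 → (3.000,1.795)–(3.947,2.000)
cell (3,2): code 0111 → (3.947,2.000)–(4.000,2.018)
cell (3,4): code 1011 → (4.000,4.846)–(3.475,5.000)
cell (3,5): code 0001 → (3.475,5.000)–(3.000,5.099)
cell (4,2): code 0010 → (4.000,2.018)–(4.729,3.000)
cell (4,3): code 0011 → (4.729,3.000)–(4.690,4.000)
cell (4,4): code 0001 → (4.690,4.000)–(4.000,4.846)
total: 14 segments, chained into 1 closed loop(s), length Σ = 10.127269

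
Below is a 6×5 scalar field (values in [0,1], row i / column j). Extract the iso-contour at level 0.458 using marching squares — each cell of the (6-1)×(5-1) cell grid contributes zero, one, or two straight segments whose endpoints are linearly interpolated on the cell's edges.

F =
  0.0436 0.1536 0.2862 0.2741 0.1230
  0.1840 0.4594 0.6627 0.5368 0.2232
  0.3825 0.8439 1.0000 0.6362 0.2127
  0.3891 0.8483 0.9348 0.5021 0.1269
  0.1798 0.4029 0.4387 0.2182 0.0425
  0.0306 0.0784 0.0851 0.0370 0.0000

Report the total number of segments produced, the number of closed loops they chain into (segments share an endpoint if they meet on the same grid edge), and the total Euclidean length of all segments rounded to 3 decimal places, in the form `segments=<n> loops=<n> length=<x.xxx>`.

cell (0,0): code 0100 → (0.995,1.000)–(1.000,0.995)
cell (0,1): code 1100 → (0.456,2.000)–(0.995,1.000)
cell (0,2): code 1100 → (0.700,3.000)–(0.456,2.000)
cell (0,3): code 1000 → (1.000,3.251)–(0.700,3.000)
cell (1,0): code 0110 → (1.000,0.995)–(2.000,0.164)
cell (1,3): code 1001 → (2.000,3.421)–(1.000,3.251)
cell (2,0): code 0110 → (2.000,0.164)–(3.000,0.150)
cell (2,3): code 1001 → (3.000,3.118)–(2.000,3.421)
cell (3,0): code 0010 → (3.000,0.150)–(3.876,1.000)
cell (3,1): code 0011 → (3.876,1.000)–(3.961,2.000)
cell (3,2): code 0011 → (3.961,2.000)–(3.155,3.000)
cell (3,3): code 0001 → (3.155,3.000)–(3.000,3.118)
total: 12 segments, chained into 1 closed loop(s), length Σ = 10.626599

segments=12 loops=1 length=10.627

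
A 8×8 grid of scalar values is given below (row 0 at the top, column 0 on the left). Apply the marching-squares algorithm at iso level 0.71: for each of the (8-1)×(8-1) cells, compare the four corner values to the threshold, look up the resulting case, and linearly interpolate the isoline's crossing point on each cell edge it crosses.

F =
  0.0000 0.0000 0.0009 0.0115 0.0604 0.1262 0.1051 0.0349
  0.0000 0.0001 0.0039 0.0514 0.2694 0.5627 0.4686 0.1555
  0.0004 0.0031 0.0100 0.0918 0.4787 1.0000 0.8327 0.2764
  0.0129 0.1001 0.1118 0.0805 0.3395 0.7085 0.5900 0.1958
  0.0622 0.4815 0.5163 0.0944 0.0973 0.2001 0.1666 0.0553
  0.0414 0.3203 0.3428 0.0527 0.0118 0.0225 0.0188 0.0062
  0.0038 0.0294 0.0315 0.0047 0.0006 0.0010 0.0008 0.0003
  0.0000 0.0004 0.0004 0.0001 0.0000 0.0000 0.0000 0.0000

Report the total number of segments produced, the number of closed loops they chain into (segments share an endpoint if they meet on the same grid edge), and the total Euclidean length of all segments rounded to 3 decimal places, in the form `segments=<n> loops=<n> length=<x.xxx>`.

cell (1,4): code 0100 → (1.337,5.000)–(2.000,4.444)
cell (1,5): code 1100 → (1.663,6.000)–(1.337,5.000)
cell (1,6): code 1000 → (2.000,6.221)–(1.663,6.000)
cell (2,4): code 0010 → (2.000,4.444)–(2.995,5.000)
cell (2,5): code 0011 → (2.995,5.000)–(2.506,6.000)
cell (2,6): code 0001 → (2.506,6.000)–(2.000,6.221)
total: 6 segments, chained into 1 closed loop(s), length Σ = 5.124895

segments=6 loops=1 length=5.125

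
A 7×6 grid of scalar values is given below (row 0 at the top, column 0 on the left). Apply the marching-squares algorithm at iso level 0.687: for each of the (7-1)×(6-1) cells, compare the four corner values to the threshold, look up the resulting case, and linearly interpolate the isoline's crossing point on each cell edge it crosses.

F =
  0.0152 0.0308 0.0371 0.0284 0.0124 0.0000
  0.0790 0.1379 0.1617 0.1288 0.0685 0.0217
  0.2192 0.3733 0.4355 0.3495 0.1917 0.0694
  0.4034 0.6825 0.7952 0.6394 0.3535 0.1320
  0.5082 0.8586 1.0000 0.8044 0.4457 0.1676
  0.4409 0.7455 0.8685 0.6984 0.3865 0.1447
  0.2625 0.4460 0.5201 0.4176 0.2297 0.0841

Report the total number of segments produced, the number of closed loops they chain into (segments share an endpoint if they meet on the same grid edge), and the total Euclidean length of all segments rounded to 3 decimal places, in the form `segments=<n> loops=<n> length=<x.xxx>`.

cell (2,1): code 0100 → (2.699,2.000)–(3.000,1.040)
cell (2,2): code 1000 → (3.000,2.694)–(2.699,2.000)
cell (3,0): code 0100 → (3.026,1.000)–(4.000,0.510)
cell (3,1): code 1110 → (3.000,1.040)–(3.026,1.000)
cell (3,2): code 1101 → (3.288,3.000)–(3.000,2.694)
cell (3,3): code 1000 → (4.000,3.327)–(3.288,3.000)
cell (4,0): code 0110 → (4.000,0.510)–(5.000,0.808)
cell (4,3): code 1001 → (5.000,3.037)–(4.000,3.327)
cell (5,0): code 0010 → (5.000,0.808)–(5.195,1.000)
cell (5,1): code 0011 → (5.195,1.000)–(5.521,2.000)
cell (5,2): code 0011 → (5.521,2.000)–(5.041,3.000)
cell (5,3): code 0001 → (5.041,3.000)–(5.000,3.037)
total: 12 segments, chained into 1 closed loop(s), length Σ = 8.678687

segments=12 loops=1 length=8.679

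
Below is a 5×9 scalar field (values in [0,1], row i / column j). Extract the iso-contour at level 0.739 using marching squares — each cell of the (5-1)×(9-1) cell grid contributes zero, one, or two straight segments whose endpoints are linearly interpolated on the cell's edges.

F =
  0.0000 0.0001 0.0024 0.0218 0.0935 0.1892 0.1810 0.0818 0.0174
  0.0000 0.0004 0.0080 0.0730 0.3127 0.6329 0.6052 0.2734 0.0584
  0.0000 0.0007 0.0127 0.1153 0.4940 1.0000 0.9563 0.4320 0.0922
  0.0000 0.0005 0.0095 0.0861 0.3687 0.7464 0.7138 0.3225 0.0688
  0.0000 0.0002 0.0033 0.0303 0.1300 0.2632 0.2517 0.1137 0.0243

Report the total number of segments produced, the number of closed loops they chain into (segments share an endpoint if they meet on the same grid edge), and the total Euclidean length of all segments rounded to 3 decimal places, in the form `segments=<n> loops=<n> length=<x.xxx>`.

segments=8 loops=1 length=5.763

cell (1,4): code 0100 → (1.289,5.000)–(2.000,4.484)
cell (1,5): code 1100 → (1.381,6.000)–(1.289,5.000)
cell (1,6): code 1000 → (2.000,6.414)–(1.381,6.000)
cell (2,4): code 0110 → (2.000,4.484)–(3.000,4.980)
cell (2,5): code 1011 → (3.000,5.227)–(2.896,6.000)
cell (2,6): code 0001 → (2.896,6.000)–(2.000,6.414)
cell (3,4): code 0010 → (3.000,4.980)–(3.015,5.000)
cell (3,5): code 0001 → (3.015,5.000)–(3.000,5.227)
total: 8 segments, chained into 1 closed loop(s), length Σ = 5.763449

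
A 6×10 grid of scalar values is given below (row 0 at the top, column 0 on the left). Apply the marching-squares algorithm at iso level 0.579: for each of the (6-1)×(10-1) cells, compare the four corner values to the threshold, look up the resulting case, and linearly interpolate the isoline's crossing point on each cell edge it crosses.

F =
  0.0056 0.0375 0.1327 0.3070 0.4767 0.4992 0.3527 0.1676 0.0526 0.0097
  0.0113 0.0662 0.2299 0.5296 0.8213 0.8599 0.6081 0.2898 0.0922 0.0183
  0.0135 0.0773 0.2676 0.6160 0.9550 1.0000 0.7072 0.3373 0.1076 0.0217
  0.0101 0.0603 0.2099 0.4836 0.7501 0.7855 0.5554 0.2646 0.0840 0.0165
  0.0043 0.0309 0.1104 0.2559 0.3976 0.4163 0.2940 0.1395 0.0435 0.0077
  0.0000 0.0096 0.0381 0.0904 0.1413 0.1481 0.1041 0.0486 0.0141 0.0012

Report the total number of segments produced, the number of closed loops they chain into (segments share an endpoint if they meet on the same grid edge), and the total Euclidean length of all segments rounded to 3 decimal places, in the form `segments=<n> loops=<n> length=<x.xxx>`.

cell (0,3): code 0100 → (0.297,4.000)–(1.000,3.169)
cell (0,4): code 1100 → (0.221,5.000)–(0.297,4.000)
cell (0,5): code 1100 → (0.886,6.000)–(0.221,5.000)
cell (0,6): code 1000 → (1.000,6.091)–(0.886,6.000)
cell (1,2): code 0100 → (1.572,3.000)–(2.000,2.894)
cell (1,3): code 1110 → (1.000,3.169)–(1.572,3.000)
cell (1,6): code 1001 → (2.000,6.347)–(1.000,6.091)
cell (2,2): code 0010 → (2.000,2.894)–(2.279,3.000)
cell (2,3): code 0111 → (2.279,3.000)–(3.000,3.358)
cell (2,5): code 1011 → (3.000,5.897)–(2.845,6.000)
cell (2,6): code 0001 → (2.845,6.000)–(2.000,6.347)
cell (3,3): code 0010 → (3.000,3.358)–(3.485,4.000)
cell (3,4): code 0011 → (3.485,4.000)–(3.559,5.000)
cell (3,5): code 0001 → (3.559,5.000)–(3.000,5.897)
total: 14 segments, chained into 1 closed loop(s), length Σ = 10.575330

segments=14 loops=1 length=10.575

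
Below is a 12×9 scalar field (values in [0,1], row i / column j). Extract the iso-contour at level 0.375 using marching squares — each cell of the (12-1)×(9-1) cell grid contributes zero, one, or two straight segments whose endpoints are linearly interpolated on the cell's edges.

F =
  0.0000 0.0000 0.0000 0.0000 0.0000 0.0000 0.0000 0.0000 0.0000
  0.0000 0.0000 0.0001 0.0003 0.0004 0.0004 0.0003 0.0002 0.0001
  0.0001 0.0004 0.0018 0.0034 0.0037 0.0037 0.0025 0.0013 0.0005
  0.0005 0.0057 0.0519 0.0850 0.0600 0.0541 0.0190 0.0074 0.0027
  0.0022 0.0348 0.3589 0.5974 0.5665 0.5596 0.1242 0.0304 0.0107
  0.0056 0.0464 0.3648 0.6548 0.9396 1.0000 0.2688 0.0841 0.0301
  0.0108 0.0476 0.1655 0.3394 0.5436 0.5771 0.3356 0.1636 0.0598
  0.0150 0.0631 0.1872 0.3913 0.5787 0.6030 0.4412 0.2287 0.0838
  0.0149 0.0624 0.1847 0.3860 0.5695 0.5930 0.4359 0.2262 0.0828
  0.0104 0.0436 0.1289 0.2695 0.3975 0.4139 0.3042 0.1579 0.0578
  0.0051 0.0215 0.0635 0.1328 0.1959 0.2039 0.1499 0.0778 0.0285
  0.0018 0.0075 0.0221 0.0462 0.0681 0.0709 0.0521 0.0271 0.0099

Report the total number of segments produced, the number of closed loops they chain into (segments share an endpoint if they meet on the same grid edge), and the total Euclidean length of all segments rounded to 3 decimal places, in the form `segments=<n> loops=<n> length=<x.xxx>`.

cell (3,2): code 0100 → (3.566,3.000)–(4.000,2.068)
cell (3,3): code 1100 → (3.622,4.000)–(3.566,3.000)
cell (3,4): code 1100 → (3.635,5.000)–(3.622,4.000)
cell (3,5): code 1000 → (4.000,5.424)–(3.635,5.000)
cell (4,2): code 0110 → (4.000,2.068)–(5.000,2.035)
cell (4,5): code 1001 → (5.000,5.855)–(4.000,5.424)
cell (5,2): code 0010 → (5.000,2.035)–(5.887,3.000)
cell (5,3): code 0111 → (5.887,3.000)–(6.000,3.174)
cell (5,5): code 1001 → (6.000,5.837)–(5.000,5.855)
cell (6,2): code 0100 → (6.686,3.000)–(7.000,2.920)
cell (6,3): code 1110 → (6.000,3.174)–(6.686,3.000)
cell (6,5): code 1101 → (6.373,6.000)–(6.000,5.837)
cell (6,6): code 1000 → (7.000,6.312)–(6.373,6.000)
cell (7,2): code 0110 → (7.000,2.920)–(8.000,2.945)
cell (7,6): code 1001 → (8.000,6.290)–(7.000,6.312)
cell (8,2): code 0010 → (8.000,2.945)–(8.094,3.000)
cell (8,3): code 0111 → (8.094,3.000)–(9.000,3.824)
cell (8,5): code 1011 → (9.000,5.355)–(8.462,6.000)
cell (8,6): code 0001 → (8.462,6.000)–(8.000,6.290)
cell (9,3): code 0010 → (9.000,3.824)–(9.112,4.000)
cell (9,4): code 0011 → (9.112,4.000)–(9.185,5.000)
cell (9,5): code 0001 → (9.185,5.000)–(9.000,5.355)
total: 22 segments, chained into 1 closed loop(s), length Σ = 16.667864

segments=22 loops=1 length=16.668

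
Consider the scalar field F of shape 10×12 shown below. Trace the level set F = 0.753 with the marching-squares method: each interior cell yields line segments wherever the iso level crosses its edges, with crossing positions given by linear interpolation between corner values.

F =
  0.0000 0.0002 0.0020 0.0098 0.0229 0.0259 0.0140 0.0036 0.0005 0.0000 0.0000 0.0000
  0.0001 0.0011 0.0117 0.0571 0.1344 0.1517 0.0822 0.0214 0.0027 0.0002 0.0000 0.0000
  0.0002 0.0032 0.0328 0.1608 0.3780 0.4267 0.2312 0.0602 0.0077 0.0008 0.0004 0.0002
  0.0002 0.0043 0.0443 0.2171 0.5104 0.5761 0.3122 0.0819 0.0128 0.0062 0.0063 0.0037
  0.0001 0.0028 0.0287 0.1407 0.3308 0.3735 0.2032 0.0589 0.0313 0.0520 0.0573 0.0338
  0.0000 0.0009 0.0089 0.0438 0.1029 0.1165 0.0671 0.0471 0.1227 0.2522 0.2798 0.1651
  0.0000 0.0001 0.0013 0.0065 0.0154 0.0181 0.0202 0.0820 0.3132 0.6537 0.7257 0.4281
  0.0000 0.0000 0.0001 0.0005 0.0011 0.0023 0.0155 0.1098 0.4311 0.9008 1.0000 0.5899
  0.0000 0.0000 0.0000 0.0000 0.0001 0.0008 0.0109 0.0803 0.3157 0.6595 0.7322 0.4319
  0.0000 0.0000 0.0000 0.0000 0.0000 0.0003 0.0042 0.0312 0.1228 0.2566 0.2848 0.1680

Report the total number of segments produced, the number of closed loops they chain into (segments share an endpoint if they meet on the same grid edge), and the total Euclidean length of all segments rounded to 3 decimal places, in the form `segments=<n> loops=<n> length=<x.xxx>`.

cell (6,8): code 0100 → (6.402,9.000)–(7.000,8.685)
cell (6,9): code 1100 → (6.100,10.000)–(6.402,9.000)
cell (6,10): code 1000 → (7.000,10.602)–(6.100,10.000)
cell (7,8): code 0010 → (7.000,8.685)–(7.613,9.000)
cell (7,9): code 0011 → (7.613,9.000)–(7.922,10.000)
cell (7,10): code 0001 → (7.922,10.000)–(7.000,10.602)
total: 6 segments, chained into 1 closed loop(s), length Σ = 5.640971

segments=6 loops=1 length=5.641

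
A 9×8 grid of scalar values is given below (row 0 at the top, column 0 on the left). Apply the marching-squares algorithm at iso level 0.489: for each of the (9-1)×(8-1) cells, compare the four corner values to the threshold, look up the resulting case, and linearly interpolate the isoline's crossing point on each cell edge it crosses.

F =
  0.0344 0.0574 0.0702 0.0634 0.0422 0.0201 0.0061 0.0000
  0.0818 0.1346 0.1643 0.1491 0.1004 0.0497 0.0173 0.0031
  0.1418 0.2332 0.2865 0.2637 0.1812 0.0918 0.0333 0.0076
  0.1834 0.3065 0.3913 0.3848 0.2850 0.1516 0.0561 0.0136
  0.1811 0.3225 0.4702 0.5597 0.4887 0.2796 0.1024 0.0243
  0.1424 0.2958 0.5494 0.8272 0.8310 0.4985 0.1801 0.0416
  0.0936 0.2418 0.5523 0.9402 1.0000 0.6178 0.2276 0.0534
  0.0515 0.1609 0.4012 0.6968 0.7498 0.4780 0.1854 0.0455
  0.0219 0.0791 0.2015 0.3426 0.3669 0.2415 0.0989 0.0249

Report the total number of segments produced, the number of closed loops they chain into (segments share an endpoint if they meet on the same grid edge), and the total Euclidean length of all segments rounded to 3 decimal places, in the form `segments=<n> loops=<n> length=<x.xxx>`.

cell (3,2): code 0100 → (3.596,3.000)–(4.000,2.210)
cell (3,3): code 1000 → (4.000,3.996)–(3.596,3.000)
cell (4,1): code 0100 → (4.237,2.000)–(5.000,1.762)
cell (4,2): code 1110 → (4.000,2.210)–(4.237,2.000)
cell (4,3): code 1101 → (4.001,4.000)–(4.000,3.996)
cell (4,4): code 1100 → (4.957,5.000)–(4.001,4.000)
cell (4,5): code 1000 → (5.000,5.030)–(4.957,5.000)
cell (5,1): code 0110 → (5.000,1.762)–(6.000,1.796)
cell (5,5): code 1001 → (6.000,5.330)–(5.000,5.030)
cell (6,1): code 0010 → (6.000,1.796)–(6.419,2.000)
cell (6,2): code 0111 → (6.419,2.000)–(7.000,2.297)
cell (6,4): code 1011 → (7.000,4.960)–(6.921,5.000)
cell (6,5): code 0001 → (6.921,5.000)–(6.000,5.330)
cell (7,2): code 0010 → (7.000,2.297)–(7.587,3.000)
cell (7,3): code 0011 → (7.587,3.000)–(7.681,4.000)
cell (7,4): code 0001 → (7.681,4.000)–(7.000,4.960)
total: 16 segments, chained into 1 closed loop(s), length Σ = 11.845311

segments=16 loops=1 length=11.845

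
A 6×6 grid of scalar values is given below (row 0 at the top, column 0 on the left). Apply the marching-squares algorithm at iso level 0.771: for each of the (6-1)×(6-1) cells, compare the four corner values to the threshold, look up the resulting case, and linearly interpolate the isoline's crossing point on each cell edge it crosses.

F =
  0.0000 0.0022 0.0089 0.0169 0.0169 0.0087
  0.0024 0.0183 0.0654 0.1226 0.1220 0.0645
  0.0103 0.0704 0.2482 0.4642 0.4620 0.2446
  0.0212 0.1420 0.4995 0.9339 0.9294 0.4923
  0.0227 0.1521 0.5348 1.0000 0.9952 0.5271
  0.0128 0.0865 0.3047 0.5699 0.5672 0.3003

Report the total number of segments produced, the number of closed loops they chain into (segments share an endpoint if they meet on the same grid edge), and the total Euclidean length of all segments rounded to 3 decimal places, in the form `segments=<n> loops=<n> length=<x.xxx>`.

segments=8 loops=1 length=6.456

cell (2,2): code 0100 → (2.653,3.000)–(3.000,2.625)
cell (2,3): code 1100 → (2.661,4.000)–(2.653,3.000)
cell (2,4): code 1000 → (3.000,4.362)–(2.661,4.000)
cell (3,2): code 0110 → (3.000,2.625)–(4.000,2.508)
cell (3,4): code 1001 → (4.000,4.479)–(3.000,4.362)
cell (4,2): code 0010 → (4.000,2.508)–(4.532,3.000)
cell (4,3): code 0011 → (4.532,3.000)–(4.524,4.000)
cell (4,4): code 0001 → (4.524,4.000)–(4.000,4.479)
total: 8 segments, chained into 1 closed loop(s), length Σ = 6.455558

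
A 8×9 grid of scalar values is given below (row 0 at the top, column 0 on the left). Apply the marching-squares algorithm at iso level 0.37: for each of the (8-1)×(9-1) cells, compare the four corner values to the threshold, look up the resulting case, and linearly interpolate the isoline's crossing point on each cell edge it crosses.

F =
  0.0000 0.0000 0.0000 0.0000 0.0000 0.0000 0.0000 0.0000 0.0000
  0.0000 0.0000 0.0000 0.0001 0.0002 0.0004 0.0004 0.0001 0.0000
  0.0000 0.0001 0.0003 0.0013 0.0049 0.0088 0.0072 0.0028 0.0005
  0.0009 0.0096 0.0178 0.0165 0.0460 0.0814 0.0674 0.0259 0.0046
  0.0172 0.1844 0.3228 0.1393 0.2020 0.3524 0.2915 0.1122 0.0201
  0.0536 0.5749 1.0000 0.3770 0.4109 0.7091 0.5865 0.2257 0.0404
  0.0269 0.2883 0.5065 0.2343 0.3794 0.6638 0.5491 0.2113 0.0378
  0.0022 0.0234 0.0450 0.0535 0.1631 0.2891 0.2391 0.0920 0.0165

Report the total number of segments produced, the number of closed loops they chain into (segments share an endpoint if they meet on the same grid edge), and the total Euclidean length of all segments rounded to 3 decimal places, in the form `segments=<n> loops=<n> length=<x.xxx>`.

cell (4,0): code 0100 → (4.475,1.000)–(5.000,0.607)
cell (4,1): code 1100 → (4.070,2.000)–(4.475,1.000)
cell (4,2): code 1100 → (4.971,3.000)–(4.070,2.000)
cell (4,3): code 1100 → (4.804,4.000)–(4.971,3.000)
cell (4,4): code 1100 → (4.049,5.000)–(4.804,4.000)
cell (4,5): code 1100 → (4.266,6.000)–(4.049,5.000)
cell (4,6): code 1000 → (5.000,6.600)–(4.266,6.000)
cell (5,0): code 0010 → (5.000,0.607)–(5.715,1.000)
cell (5,1): code 0111 → (5.715,1.000)–(6.000,1.374)
cell (5,2): code 1011 → (6.000,2.501)–(5.049,3.000)
cell (5,3): code 0111 → (5.049,3.000)–(6.000,3.935)
cell (5,6): code 1001 → (6.000,6.530)–(5.000,6.600)
cell (6,1): code 0010 → (6.000,1.374)–(6.296,2.000)
cell (6,2): code 0001 → (6.296,2.000)–(6.000,2.501)
cell (6,3): code 0010 → (6.000,3.935)–(6.043,4.000)
cell (6,4): code 0011 → (6.043,4.000)–(6.784,5.000)
cell (6,5): code 0011 → (6.784,5.000)–(6.578,6.000)
cell (6,6): code 0001 → (6.578,6.000)–(6.000,6.530)
total: 18 segments, chained into 1 closed loop(s), length Σ = 16.416688

segments=18 loops=1 length=16.417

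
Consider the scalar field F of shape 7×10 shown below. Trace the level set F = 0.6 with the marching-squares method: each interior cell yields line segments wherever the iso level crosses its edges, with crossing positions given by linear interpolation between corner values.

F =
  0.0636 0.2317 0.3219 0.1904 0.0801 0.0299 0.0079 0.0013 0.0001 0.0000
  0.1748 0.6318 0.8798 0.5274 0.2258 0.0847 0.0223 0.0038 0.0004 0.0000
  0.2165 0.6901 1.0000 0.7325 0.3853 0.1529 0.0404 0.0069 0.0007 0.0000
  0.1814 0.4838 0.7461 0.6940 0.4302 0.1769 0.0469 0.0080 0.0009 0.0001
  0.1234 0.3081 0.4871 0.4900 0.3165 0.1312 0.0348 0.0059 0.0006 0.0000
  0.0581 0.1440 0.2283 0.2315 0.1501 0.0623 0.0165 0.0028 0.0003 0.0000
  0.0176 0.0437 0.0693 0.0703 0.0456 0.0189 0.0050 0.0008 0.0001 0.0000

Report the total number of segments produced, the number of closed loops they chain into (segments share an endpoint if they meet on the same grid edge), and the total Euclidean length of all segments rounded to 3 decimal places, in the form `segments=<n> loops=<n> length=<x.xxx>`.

cell (0,0): code 0100 → (0.921,1.000)–(1.000,0.930)
cell (0,1): code 1100 → (0.498,2.000)–(0.921,1.000)
cell (0,2): code 1000 → (1.000,2.794)–(0.498,2.000)
cell (1,0): code 0110 → (1.000,0.930)–(2.000,0.810)
cell (1,2): code 1101 → (1.354,3.000)–(1.000,2.794)
cell (1,3): code 1000 → (2.000,3.382)–(1.354,3.000)
cell (2,0): code 0010 → (2.000,0.810)–(2.437,1.000)
cell (2,1): code 0111 → (2.437,1.000)–(3.000,1.443)
cell (2,3): code 1001 → (3.000,3.356)–(2.000,3.382)
cell (3,1): code 0010 → (3.000,1.443)–(3.564,2.000)
cell (3,2): code 0011 → (3.564,2.000)–(3.461,3.000)
cell (3,3): code 0001 → (3.461,3.000)–(3.000,3.356)
total: 12 segments, chained into 1 closed loop(s), length Σ = 8.871155

segments=12 loops=1 length=8.871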